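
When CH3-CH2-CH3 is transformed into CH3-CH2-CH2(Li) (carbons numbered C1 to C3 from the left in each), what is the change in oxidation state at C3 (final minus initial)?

0

Before: C3 has 1 bond to C, 3 bonds to H → oxidation state -3.
After: C3 has 1 bond to C, 2 bonds to H, 1 bond to Li → oxidation state -3.
Δ = -3 − (-3) = 0, so no net redox change at C3.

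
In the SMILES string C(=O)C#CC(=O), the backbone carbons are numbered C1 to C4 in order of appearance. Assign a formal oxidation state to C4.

+1

C4 has one bond to C (0), one bond to H (-1), a double bond to O (2×+1 = +2).
Oxidation state = 0 − 1 + 2 = +1.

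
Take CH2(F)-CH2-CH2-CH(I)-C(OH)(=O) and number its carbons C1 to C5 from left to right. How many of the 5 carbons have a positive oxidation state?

Tallying each carbon's bonds:
C1: 1C, 2H, 1F → 0 − 2 + 1 = -1
C2: 2C, 2H → 0 − 2 = -2
C3: 2C, 2H → 0 − 2 = -2
C4: 2C, 1H, 1I → 0 − 1 + 1 = 0
C5: 1C, 3O → 0 + 3 = +3
1 carbon (C5) meets the condition.

1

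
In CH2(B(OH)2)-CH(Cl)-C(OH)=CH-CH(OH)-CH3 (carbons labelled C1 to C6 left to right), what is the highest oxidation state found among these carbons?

+1

Assign +1 per bond to O/N/halogen, −1 per bond to H or an electropositive element, and 0 per bond to carbon. Tallying each carbon:
C1: 1C, 2H, 1B → 0 − 2 − 1 = -3
C2: 2C, 1H, 1Cl → 0 − 1 + 1 = 0
C3: 3C, 1O → 0 + 1 = +1
C4: 3C, 1H → 0 − 1 = -1
C5: 2C, 1H, 1O → 0 − 1 + 1 = 0
C6: 1C, 3H → 0 − 3 = -3
The highest value is +1.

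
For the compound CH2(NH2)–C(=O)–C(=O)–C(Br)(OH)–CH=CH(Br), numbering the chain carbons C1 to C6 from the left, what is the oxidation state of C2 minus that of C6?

+2

C2: 2C, 2O → 0 + 2 = +2
C6: 2C, 1H, 1Br → 0 − 1 + 1 = 0
Difference: +2 − (0) = +2.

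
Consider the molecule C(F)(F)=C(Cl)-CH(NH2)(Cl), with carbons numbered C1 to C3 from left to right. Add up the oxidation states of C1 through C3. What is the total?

Assign +1 per bond to O/N/halogen, −1 per bond to H or an electropositive element, and 0 per bond to carbon. Tallying each carbon:
C1: 2C, 2F → 0 + 2 = +2
C2: 3C, 1Cl → 0 + 1 = +1
C3: 1C, 1H, 1N, 1Cl → 0 − 1 + 1 + 1 = +1
Sum = +2 + 1 + 1 = +4.

+4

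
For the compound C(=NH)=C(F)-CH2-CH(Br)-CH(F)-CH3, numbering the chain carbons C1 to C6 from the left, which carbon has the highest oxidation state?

Bonds to more-electronegative neighbours contribute +1 each, bonds to H or metals contribute −1 each, and C–C bonds contribute 0. Tallying each carbon:
C1: 2C, 2N → 0 + 2 = +2
C2: 3C, 1F → 0 + 1 = +1
C3: 2C, 2H → 0 − 2 = -2
C4: 2C, 1H, 1Br → 0 − 1 + 1 = 0
C5: 2C, 1H, 1F → 0 − 1 + 1 = 0
C6: 1C, 3H → 0 − 3 = -3
The most oxidised carbon is C1 at +2.

C1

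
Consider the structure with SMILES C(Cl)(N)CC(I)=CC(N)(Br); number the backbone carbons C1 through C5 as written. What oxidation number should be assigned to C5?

+1

C5 has one bond to C (0), one bond to H (-1), one bond to N (+1), one bond to Br (+1).
Oxidation state = 0 − 1 + 1 + 1 = +1.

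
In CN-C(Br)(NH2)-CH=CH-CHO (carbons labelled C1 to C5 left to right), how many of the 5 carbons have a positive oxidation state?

Tallying each carbon's bonds:
C1: 1C, 3N → 0 + 3 = +3
C2: 2C, 1N, 1Br → 0 + 1 + 1 = +2
C3: 3C, 1H → 0 − 1 = -1
C4: 3C, 1H → 0 − 1 = -1
C5: 1C, 1H, 2O → 0 − 1 + 2 = +1
3 carbons (C1, C2, C5) meet the condition.

3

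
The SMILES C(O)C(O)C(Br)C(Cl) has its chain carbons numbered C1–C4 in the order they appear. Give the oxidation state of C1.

Bonds to more-electronegative neighbours contribute +1 each, bonds to H or metals contribute −1 each, and C–C bonds contribute 0.
C1 has one bond to C (0), one bond to O (+1), one bond to H (-1), one bond to H (-1).
Oxidation state = 0 + 1 − 1 − 1 = -1.

-1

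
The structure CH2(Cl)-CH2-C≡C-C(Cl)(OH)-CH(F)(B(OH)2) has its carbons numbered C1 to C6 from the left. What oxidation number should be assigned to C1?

-1

Count +1 for every bond to an atom more electronegative than carbon and −1 for every bond to one less electronegative; C–C bonds are 0.
C1 has one bond to C (0), one bond to H (-1), one bond to Cl (+1), one bond to H (-1).
Oxidation state = 0 − 1 + 1 − 1 = -1.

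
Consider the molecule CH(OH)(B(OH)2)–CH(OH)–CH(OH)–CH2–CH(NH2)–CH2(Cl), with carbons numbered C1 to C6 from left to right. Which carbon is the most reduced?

C4

Bonds to more-electronegative neighbours contribute +1 each, bonds to H or metals contribute −1 each, and C–C bonds contribute 0. Tallying each carbon:
C1: 1C, 1H, 1O, 1B → 0 − 1 + 1 − 1 = -1
C2: 2C, 1H, 1O → 0 − 1 + 1 = 0
C3: 2C, 1H, 1O → 0 − 1 + 1 = 0
C4: 2C, 2H → 0 − 2 = -2
C5: 2C, 1H, 1N → 0 − 1 + 1 = 0
C6: 1C, 2H, 1Cl → 0 − 2 + 1 = -1
The most reduced carbon is C4 at -2.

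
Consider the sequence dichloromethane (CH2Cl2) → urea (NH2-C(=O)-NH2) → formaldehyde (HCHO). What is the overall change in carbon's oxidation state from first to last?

0

Carbon oxidation states along the series — dichloromethane: 0, urea: +4, formaldehyde: 0.
Net change = 0 − (0) = 0.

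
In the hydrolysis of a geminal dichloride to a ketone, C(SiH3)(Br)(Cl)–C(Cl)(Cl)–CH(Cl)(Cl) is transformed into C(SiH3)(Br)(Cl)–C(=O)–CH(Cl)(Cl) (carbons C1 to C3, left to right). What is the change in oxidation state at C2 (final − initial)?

Before: C2 has 2 bonds to C, 2 bonds to Cl → oxidation state +2.
After: C2 has 2 bonds to C, 2 bonds to O → oxidation state +2.
Δ = +2 − (+2) = 0, so no net redox change at C2.

0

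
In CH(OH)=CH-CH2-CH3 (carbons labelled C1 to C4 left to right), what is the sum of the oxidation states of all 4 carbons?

Tallying each carbon's bonds:
C1: 2C, 1H, 1O → 0 − 1 + 1 = 0
C2: 3C, 1H → 0 − 1 = -1
C3: 2C, 2H → 0 − 2 = -2
C4: 1C, 3H → 0 − 3 = -3
Sum = 0 − 1 − 2 − 3 = -6.

-6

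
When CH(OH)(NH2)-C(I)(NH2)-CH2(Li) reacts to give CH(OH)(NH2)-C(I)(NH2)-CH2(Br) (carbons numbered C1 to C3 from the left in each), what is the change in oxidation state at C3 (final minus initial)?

Before: C3 has 1 bond to C, 2 bonds to H, 1 bond to Li → oxidation state -3.
After: C3 has 1 bond to C, 2 bonds to H, 1 bond to Br → oxidation state -1.
Δ = -1 − (-3) = +2, so this is an oxidation at C3.

+2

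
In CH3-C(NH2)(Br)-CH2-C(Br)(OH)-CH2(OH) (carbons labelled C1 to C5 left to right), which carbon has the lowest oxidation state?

Bonds to more-electronegative neighbours contribute +1 each, bonds to H or metals contribute −1 each, and C–C bonds contribute 0. Tallying each carbon:
C1: 1C, 3H → 0 − 3 = -3
C2: 2C, 1N, 1Br → 0 + 1 + 1 = +2
C3: 2C, 2H → 0 − 2 = -2
C4: 2C, 1O, 1Br → 0 + 1 + 1 = +2
C5: 1C, 2H, 1O → 0 − 2 + 1 = -1
The most reduced carbon is C1 at -3.

C1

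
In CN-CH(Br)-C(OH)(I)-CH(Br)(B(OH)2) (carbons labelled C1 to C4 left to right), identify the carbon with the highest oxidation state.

Tallying each carbon's bonds:
C1: 1C, 3N → 0 + 3 = +3
C2: 2C, 1H, 1Br → 0 − 1 + 1 = 0
C3: 2C, 1O, 1I → 0 + 1 + 1 = +2
C4: 1C, 1H, 1Br, 1B → 0 − 1 + 1 − 1 = -1
The most oxidised carbon is C1 at +3.

C1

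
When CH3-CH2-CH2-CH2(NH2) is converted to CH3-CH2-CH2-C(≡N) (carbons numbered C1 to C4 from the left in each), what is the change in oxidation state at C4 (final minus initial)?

+4

Before: C4 has 1 bond to C, 2 bonds to H, 1 bond to N → oxidation state -1.
After: C4 has 1 bond to C, 3 bonds to N → oxidation state +3.
Δ = +3 − (-1) = +4, so this is an oxidation at C4.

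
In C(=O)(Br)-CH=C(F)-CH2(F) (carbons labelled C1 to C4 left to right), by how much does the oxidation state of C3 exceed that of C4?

+2

C3: 3C, 1F → 0 + 1 = +1
C4: 1C, 2H, 1F → 0 − 2 + 1 = -1
Difference: +1 − (-1) = +2.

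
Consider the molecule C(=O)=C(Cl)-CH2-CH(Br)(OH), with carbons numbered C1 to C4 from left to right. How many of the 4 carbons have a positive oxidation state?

3

Tallying each carbon's bonds:
C1: 2C, 2O → 0 + 2 = +2
C2: 3C, 1Cl → 0 + 1 = +1
C3: 2C, 2H → 0 − 2 = -2
C4: 1C, 1H, 1O, 1Br → 0 − 1 + 1 + 1 = +1
3 carbons (C1, C2, C4) meet the condition.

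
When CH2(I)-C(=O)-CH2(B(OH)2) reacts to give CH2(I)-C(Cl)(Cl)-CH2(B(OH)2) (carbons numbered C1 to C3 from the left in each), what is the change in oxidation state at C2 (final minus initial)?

Before: C2 has 2 bonds to C, 2 bonds to O → oxidation state +2.
After: C2 has 2 bonds to C, 2 bonds to Cl → oxidation state +2.
Δ = +2 − (+2) = 0, so no net redox change at C2.

0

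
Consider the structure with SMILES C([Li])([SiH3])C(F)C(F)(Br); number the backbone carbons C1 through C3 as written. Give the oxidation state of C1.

Count +1 for every bond to an atom more electronegative than carbon and −1 for every bond to one less electronegative; C–C bonds are 0.
C1 has one bond to C (0), one bond to H (-1), one bond to Li (-1), one bond to Si (-1).
Oxidation state = 0 − 1 − 1 − 1 = -3.

-3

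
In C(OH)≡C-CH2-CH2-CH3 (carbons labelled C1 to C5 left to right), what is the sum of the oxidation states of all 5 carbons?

-6

Each bond to a more electronegative atom (O, N, halogen) counts +1, each bond to a less electronegative atom (H, metal, B, Si) counts −1, and each C–C bond counts 0. Tallying each carbon:
C1: 3C, 1O → 0 + 1 = +1
C2: 4C → 0 = 0
C3: 2C, 2H → 0 − 2 = -2
C4: 2C, 2H → 0 − 2 = -2
C5: 1C, 3H → 0 − 3 = -3
Sum = +1 + 0 − 2 − 2 − 3 = -6.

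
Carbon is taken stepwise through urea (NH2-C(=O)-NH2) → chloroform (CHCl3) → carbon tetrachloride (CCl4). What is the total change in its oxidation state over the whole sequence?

0

Carbon oxidation states along the series — urea: +4, chloroform: +2, carbon tetrachloride: +4.
Net change = +4 − (+4) = 0.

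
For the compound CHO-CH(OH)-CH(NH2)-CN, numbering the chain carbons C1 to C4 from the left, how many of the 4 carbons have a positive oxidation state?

Tallying each carbon's bonds:
C1: 1C, 1H, 2O → 0 − 1 + 2 = +1
C2: 2C, 1H, 1O → 0 − 1 + 1 = 0
C3: 2C, 1H, 1N → 0 − 1 + 1 = 0
C4: 1C, 3N → 0 + 3 = +3
2 carbons (C1, C4) meet the condition.

2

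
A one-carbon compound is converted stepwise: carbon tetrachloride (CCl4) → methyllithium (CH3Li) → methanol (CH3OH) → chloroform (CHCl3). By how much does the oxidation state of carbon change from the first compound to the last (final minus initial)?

Carbon oxidation states along the series — carbon tetrachloride: +4, methyllithium: -4, methanol: -2, chloroform: +2.
Net change = +2 − (+4) = -2.

-2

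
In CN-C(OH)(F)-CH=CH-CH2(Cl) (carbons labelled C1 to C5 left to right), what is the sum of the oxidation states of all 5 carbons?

Tallying each carbon's bonds:
C1: 1C, 3N → 0 + 3 = +3
C2: 2C, 1O, 1F → 0 + 1 + 1 = +2
C3: 3C, 1H → 0 − 1 = -1
C4: 3C, 1H → 0 − 1 = -1
C5: 1C, 2H, 1Cl → 0 − 2 + 1 = -1
Sum = +3 + 2 − 1 − 1 − 1 = +2.

+2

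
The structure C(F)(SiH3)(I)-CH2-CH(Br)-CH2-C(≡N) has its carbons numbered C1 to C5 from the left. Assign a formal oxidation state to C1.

C1 has one bond to C (0), one bond to F (+1), one bond to Si (-1), one bond to I (+1).
Oxidation state = 0 + 1 − 1 + 1 = +1.

+1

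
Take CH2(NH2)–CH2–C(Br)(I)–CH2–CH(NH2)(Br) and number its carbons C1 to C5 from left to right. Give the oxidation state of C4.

-2

C4 has one bond to C (0), one bond to C (0), one bond to H (-1), one bond to H (-1).
Oxidation state = 0 + 0 − 1 − 1 = -2.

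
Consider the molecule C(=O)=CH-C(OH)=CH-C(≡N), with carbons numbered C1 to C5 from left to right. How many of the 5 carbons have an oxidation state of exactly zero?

Tallying each carbon's bonds:
C1: 2C, 2O → 0 + 2 = +2
C2: 3C, 1H → 0 − 1 = -1
C3: 3C, 1O → 0 + 1 = +1
C4: 3C, 1H → 0 − 1 = -1
C5: 1C, 3N → 0 + 3 = +3
0 carbons meet the condition.

0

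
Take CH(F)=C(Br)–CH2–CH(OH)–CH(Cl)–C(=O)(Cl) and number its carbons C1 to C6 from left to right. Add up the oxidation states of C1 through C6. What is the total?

Bonds to more-electronegative neighbours contribute +1 each, bonds to H or metals contribute −1 each, and C–C bonds contribute 0. Tallying each carbon:
C1: 2C, 1H, 1F → 0 − 1 + 1 = 0
C2: 3C, 1Br → 0 + 1 = +1
C3: 2C, 2H → 0 − 2 = -2
C4: 2C, 1H, 1O → 0 − 1 + 1 = 0
C5: 2C, 1H, 1Cl → 0 − 1 + 1 = 0
C6: 1C, 2O, 1Cl → 0 + 2 + 1 = +3
Sum = 0 + 1 − 2 + 0 + 0 + 3 = +2.

+2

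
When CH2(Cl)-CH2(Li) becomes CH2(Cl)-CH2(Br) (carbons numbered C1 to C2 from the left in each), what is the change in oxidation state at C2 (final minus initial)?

+2

Before: C2 has 1 bond to C, 2 bonds to H, 1 bond to Li → oxidation state -3.
After: C2 has 1 bond to C, 2 bonds to H, 1 bond to Br → oxidation state -1.
Δ = -1 − (-3) = +2, so this is an oxidation at C2.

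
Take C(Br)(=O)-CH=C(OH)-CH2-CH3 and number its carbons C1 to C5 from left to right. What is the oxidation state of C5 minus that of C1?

-6

C5: 1C, 3H → 0 − 3 = -3
C1: 1C, 2O, 1Br → 0 + 2 + 1 = +3
Difference: -3 − (+3) = -6.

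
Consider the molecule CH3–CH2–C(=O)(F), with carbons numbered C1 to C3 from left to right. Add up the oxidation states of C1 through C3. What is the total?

Tallying each carbon's bonds:
C1: 1C, 3H → 0 − 3 = -3
C2: 2C, 2H → 0 − 2 = -2
C3: 1C, 2O, 1F → 0 + 2 + 1 = +3
Sum = -3 − 2 + 3 = -2.

-2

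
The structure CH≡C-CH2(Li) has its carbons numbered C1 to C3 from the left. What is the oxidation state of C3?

Bonds to more-electronegative neighbours contribute +1 each, bonds to H or metals contribute −1 each, and C–C bonds contribute 0.
C3 has one bond to C (0), one bond to H (-1), one bond to H (-1), one bond to Li (-1).
Oxidation state = 0 − 1 − 1 − 1 = -3.

-3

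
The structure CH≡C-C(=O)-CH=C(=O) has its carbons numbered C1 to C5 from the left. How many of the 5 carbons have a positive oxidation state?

2

Tallying each carbon's bonds:
C1: 3C, 1H → 0 − 1 = -1
C2: 4C → 0 = 0
C3: 2C, 2O → 0 + 2 = +2
C4: 3C, 1H → 0 − 1 = -1
C5: 2C, 2O → 0 + 2 = +2
2 carbons (C3, C5) meet the condition.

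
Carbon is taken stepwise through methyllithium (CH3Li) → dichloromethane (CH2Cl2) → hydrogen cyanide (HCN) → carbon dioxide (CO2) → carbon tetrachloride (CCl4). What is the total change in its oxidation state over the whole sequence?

+8

Carbon oxidation states along the series — methyllithium: -4, dichloromethane: 0, hydrogen cyanide: +2, carbon dioxide: +4, carbon tetrachloride: +4.
Net change = +4 − (-4) = +8.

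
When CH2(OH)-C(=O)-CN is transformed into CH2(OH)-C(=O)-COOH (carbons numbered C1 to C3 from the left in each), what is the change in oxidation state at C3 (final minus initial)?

Before: C3 has 1 bond to C, 3 bonds to N → oxidation state +3.
After: C3 has 1 bond to C, 3 bonds to O → oxidation state +3.
Δ = +3 − (+3) = 0, so no net redox change at C3.

0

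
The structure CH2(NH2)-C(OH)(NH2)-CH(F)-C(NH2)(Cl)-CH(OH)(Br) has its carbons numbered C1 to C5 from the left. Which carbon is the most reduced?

Bonds to more-electronegative neighbours contribute +1 each, bonds to H or metals contribute −1 each, and C–C bonds contribute 0. Tallying each carbon:
C1: 1C, 2H, 1N → 0 − 2 + 1 = -1
C2: 2C, 1O, 1N → 0 + 1 + 1 = +2
C3: 2C, 1H, 1F → 0 − 1 + 1 = 0
C4: 2C, 1N, 1Cl → 0 + 1 + 1 = +2
C5: 1C, 1H, 1O, 1Br → 0 − 1 + 1 + 1 = +1
The most reduced carbon is C1 at -1.

C1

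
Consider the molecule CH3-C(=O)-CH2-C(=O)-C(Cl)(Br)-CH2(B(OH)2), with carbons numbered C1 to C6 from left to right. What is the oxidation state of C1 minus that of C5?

-5

C1: 1C, 3H → 0 − 3 = -3
C5: 2C, 1Cl, 1Br → 0 + 1 + 1 = +2
Difference: -3 − (+2) = -5.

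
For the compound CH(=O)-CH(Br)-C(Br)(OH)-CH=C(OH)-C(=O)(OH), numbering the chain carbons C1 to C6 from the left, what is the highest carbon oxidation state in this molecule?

Tallying each carbon's bonds:
C1: 1C, 1H, 2O → 0 − 1 + 2 = +1
C2: 2C, 1H, 1Br → 0 − 1 + 1 = 0
C3: 2C, 1O, 1Br → 0 + 1 + 1 = +2
C4: 3C, 1H → 0 − 1 = -1
C5: 3C, 1O → 0 + 1 = +1
C6: 1C, 3O → 0 + 3 = +3
The highest value is +3.

+3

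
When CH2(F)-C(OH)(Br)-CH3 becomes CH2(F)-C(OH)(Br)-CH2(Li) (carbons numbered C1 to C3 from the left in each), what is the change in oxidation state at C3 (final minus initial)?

0

Before: C3 has 1 bond to C, 3 bonds to H → oxidation state -3.
After: C3 has 1 bond to C, 2 bonds to H, 1 bond to Li → oxidation state -3.
Δ = -3 − (-3) = 0, so no net redox change at C3.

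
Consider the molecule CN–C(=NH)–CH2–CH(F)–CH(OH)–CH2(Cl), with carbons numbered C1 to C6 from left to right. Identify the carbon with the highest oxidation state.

C1

Tallying each carbon's bonds:
C1: 1C, 3N → 0 + 3 = +3
C2: 2C, 2N → 0 + 2 = +2
C3: 2C, 2H → 0 − 2 = -2
C4: 2C, 1H, 1F → 0 − 1 + 1 = 0
C5: 2C, 1H, 1O → 0 − 1 + 1 = 0
C6: 1C, 2H, 1Cl → 0 − 2 + 1 = -1
The most oxidised carbon is C1 at +3.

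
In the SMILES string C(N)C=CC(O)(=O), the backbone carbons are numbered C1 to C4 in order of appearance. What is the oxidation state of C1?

C1 has one bond to C (0), one bond to H (-1), one bond to H (-1), one bond to N (+1).
Oxidation state = 0 − 1 − 1 + 1 = -1.

-1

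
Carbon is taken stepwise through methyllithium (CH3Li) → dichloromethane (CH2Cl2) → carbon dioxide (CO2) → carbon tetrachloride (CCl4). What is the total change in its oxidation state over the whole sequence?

+8

Carbon oxidation states along the series — methyllithium: -4, dichloromethane: 0, carbon dioxide: +4, carbon tetrachloride: +4.
Net change = +4 − (-4) = +8.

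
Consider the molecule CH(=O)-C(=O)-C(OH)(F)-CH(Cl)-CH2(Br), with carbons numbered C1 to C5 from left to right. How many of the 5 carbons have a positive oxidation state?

Tallying each carbon's bonds:
C1: 1C, 1H, 2O → 0 − 1 + 2 = +1
C2: 2C, 2O → 0 + 2 = +2
C3: 2C, 1O, 1F → 0 + 1 + 1 = +2
C4: 2C, 1H, 1Cl → 0 − 1 + 1 = 0
C5: 1C, 2H, 1Br → 0 − 2 + 1 = -1
3 carbons (C1, C2, C3) meet the condition.

3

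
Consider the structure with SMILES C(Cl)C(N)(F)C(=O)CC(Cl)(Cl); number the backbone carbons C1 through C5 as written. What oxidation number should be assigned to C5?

+1

C5 has one bond to C (0), one bond to H (-1), one bond to Cl (+1), one bond to Cl (+1).
Oxidation state = 0 − 1 + 1 + 1 = +1.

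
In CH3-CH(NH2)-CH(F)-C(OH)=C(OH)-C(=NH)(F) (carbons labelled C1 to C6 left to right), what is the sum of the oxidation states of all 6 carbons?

Tallying each carbon's bonds:
C1: 1C, 3H → 0 − 3 = -3
C2: 2C, 1H, 1N → 0 − 1 + 1 = 0
C3: 2C, 1H, 1F → 0 − 1 + 1 = 0
C4: 3C, 1O → 0 + 1 = +1
C5: 3C, 1O → 0 + 1 = +1
C6: 1C, 2N, 1F → 0 + 2 + 1 = +3
Sum = -3 + 0 + 0 + 1 + 1 + 3 = +2.

+2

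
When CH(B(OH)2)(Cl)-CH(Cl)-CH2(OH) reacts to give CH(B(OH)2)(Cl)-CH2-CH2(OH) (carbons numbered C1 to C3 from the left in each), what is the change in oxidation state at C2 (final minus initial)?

Before: C2 has 2 bonds to C, 1 bond to H, 1 bond to Cl → oxidation state 0.
After: C2 has 2 bonds to C, 2 bonds to H → oxidation state -2.
Δ = -2 − (0) = -2, so this is a reduction at C2.

-2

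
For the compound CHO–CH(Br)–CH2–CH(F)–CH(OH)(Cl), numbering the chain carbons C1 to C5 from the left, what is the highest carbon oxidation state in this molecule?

+1

Bonds to more-electronegative neighbours contribute +1 each, bonds to H or metals contribute −1 each, and C–C bonds contribute 0. Tallying each carbon:
C1: 1C, 1H, 2O → 0 − 1 + 2 = +1
C2: 2C, 1H, 1Br → 0 − 1 + 1 = 0
C3: 2C, 2H → 0 − 2 = -2
C4: 2C, 1H, 1F → 0 − 1 + 1 = 0
C5: 1C, 1H, 1O, 1Cl → 0 − 1 + 1 + 1 = +1
The highest value is +1.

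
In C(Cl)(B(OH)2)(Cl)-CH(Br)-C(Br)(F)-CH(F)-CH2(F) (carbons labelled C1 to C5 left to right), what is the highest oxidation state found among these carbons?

Tallying each carbon's bonds:
C1: 1C, 2Cl, 1B → 0 + 2 − 1 = +1
C2: 2C, 1H, 1Br → 0 − 1 + 1 = 0
C3: 2C, 1F, 1Br → 0 + 1 + 1 = +2
C4: 2C, 1H, 1F → 0 − 1 + 1 = 0
C5: 1C, 2H, 1F → 0 − 2 + 1 = -1
The highest value is +2.

+2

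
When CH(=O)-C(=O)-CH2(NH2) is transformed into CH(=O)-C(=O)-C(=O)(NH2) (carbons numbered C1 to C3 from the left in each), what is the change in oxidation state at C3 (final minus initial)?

Before: C3 has 1 bond to C, 2 bonds to H, 1 bond to N → oxidation state -1.
After: C3 has 1 bond to C, 2 bonds to O, 1 bond to N → oxidation state +3.
Δ = +3 − (-1) = +4, so this is an oxidation at C3.

+4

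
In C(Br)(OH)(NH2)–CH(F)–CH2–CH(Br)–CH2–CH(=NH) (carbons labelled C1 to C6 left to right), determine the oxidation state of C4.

0

Count +1 for every bond to an atom more electronegative than carbon and −1 for every bond to one less electronegative; C–C bonds are 0.
C4 has one bond to C (0), one bond to C (0), one bond to Br (+1), one bond to H (-1).
Oxidation state = 0 + 0 + 1 − 1 = 0.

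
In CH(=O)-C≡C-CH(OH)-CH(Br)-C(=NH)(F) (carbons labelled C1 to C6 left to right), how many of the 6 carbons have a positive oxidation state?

2

Count +1 for every bond to an atom more electronegative than carbon and −1 for every bond to one less electronegative; C–C bonds are 0. Tallying each carbon:
C1: 1C, 1H, 2O → 0 − 1 + 2 = +1
C2: 4C → 0 = 0
C3: 4C → 0 = 0
C4: 2C, 1H, 1O → 0 − 1 + 1 = 0
C5: 2C, 1H, 1Br → 0 − 1 + 1 = 0
C6: 1C, 2N, 1F → 0 + 2 + 1 = +3
2 carbons (C1, C6) meet the condition.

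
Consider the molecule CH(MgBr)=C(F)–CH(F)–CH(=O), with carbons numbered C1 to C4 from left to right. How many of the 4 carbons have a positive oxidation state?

2

Assign +1 per bond to O/N/halogen, −1 per bond to H or an electropositive element, and 0 per bond to carbon. Tallying each carbon:
C1: 2C, 1H, 1Mg → 0 − 1 − 1 = -2
C2: 3C, 1F → 0 + 1 = +1
C3: 2C, 1H, 1F → 0 − 1 + 1 = 0
C4: 1C, 1H, 2O → 0 − 1 + 2 = +1
2 carbons (C2, C4) meet the condition.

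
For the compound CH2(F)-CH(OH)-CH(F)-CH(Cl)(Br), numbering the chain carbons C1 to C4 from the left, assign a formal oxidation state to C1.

Assign +1 per bond to O/N/halogen, −1 per bond to H or an electropositive element, and 0 per bond to carbon.
C1 has one bond to C (0), one bond to H (-1), one bond to H (-1), one bond to F (+1).
Oxidation state = 0 − 1 − 1 + 1 = -1.

-1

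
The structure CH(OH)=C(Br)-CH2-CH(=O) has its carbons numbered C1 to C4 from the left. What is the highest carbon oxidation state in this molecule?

+1

Count +1 for every bond to an atom more electronegative than carbon and −1 for every bond to one less electronegative; C–C bonds are 0. Tallying each carbon:
C1: 2C, 1H, 1O → 0 − 1 + 1 = 0
C2: 3C, 1Br → 0 + 1 = +1
C3: 2C, 2H → 0 − 2 = -2
C4: 1C, 1H, 2O → 0 − 1 + 2 = +1
The highest value is +1.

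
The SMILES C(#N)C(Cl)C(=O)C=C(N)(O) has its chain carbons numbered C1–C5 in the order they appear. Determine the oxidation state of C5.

Count +1 for every bond to an atom more electronegative than carbon and −1 for every bond to one less electronegative; C–C bonds are 0.
C5 has a double bond to C (2×0 = 0), one bond to N (+1), one bond to O (+1).
Oxidation state = 0 + 1 + 1 = +2.

+2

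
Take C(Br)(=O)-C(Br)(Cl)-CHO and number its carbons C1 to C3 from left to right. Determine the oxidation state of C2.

Count +1 for every bond to an atom more electronegative than carbon and −1 for every bond to one less electronegative; C–C bonds are 0.
C2 has one bond to C (0), one bond to C (0), one bond to Br (+1), one bond to Cl (+1).
Oxidation state = 0 + 0 + 1 + 1 = +2.

+2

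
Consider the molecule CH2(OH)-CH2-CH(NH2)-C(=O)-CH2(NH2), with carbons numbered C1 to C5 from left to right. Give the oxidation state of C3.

0

Assign +1 per bond to O/N/halogen, −1 per bond to H or an electropositive element, and 0 per bond to carbon.
C3 has one bond to C (0), one bond to C (0), one bond to N (+1), one bond to H (-1).
Oxidation state = 0 + 0 + 1 − 1 = 0.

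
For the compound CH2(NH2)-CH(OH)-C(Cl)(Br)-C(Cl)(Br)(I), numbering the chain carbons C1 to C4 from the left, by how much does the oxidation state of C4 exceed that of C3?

+1

C4: 1C, 1Cl, 1Br, 1I → 0 + 1 + 1 + 1 = +3
C3: 2C, 1Cl, 1Br → 0 + 1 + 1 = +2
Difference: +3 − (+2) = +1.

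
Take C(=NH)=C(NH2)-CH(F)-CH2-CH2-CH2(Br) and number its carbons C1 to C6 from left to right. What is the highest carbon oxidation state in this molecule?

Tallying each carbon's bonds:
C1: 2C, 2N → 0 + 2 = +2
C2: 3C, 1N → 0 + 1 = +1
C3: 2C, 1H, 1F → 0 − 1 + 1 = 0
C4: 2C, 2H → 0 − 2 = -2
C5: 2C, 2H → 0 − 2 = -2
C6: 1C, 2H, 1Br → 0 − 2 + 1 = -1
The highest value is +2.

+2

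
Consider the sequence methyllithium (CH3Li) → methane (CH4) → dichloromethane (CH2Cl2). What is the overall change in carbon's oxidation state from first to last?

+4

Carbon oxidation states along the series — methyllithium: -4, methane: -4, dichloromethane: 0.
Net change = 0 − (-4) = +4.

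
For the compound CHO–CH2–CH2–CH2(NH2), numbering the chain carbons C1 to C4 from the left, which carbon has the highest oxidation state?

Tallying each carbon's bonds:
C1: 1C, 1H, 2O → 0 − 1 + 2 = +1
C2: 2C, 2H → 0 − 2 = -2
C3: 2C, 2H → 0 − 2 = -2
C4: 1C, 2H, 1N → 0 − 2 + 1 = -1
The most oxidised carbon is C1 at +1.

C1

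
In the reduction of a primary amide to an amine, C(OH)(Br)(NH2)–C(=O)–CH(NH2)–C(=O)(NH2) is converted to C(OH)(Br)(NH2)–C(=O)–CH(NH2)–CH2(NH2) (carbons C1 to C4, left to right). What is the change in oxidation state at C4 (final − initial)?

-4

Before: C4 has 1 bond to C, 2 bonds to O, 1 bond to N → oxidation state +3.
After: C4 has 1 bond to C, 2 bonds to H, 1 bond to N → oxidation state -1.
Δ = -1 − (+3) = -4, so this is a reduction at C4.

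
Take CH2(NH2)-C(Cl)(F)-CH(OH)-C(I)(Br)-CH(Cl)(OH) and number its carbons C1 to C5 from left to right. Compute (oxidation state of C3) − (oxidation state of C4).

-2

C3: 2C, 1H, 1O → 0 − 1 + 1 = 0
C4: 2C, 1Br, 1I → 0 + 1 + 1 = +2
Difference: 0 − (+2) = -2.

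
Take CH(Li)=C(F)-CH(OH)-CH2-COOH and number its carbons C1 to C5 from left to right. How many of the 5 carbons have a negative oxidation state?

2

Tallying each carbon's bonds:
C1: 2C, 1H, 1Li → 0 − 1 − 1 = -2
C2: 3C, 1F → 0 + 1 = +1
C3: 2C, 1H, 1O → 0 − 1 + 1 = 0
C4: 2C, 2H → 0 − 2 = -2
C5: 1C, 3O → 0 + 3 = +3
2 carbons (C1, C4) meet the condition.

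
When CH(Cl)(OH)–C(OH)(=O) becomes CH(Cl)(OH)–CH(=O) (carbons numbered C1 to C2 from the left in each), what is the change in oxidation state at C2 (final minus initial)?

-2

Before: C2 has 1 bond to C, 3 bonds to O → oxidation state +3.
After: C2 has 1 bond to C, 1 bond to H, 2 bonds to O → oxidation state +1.
Δ = +1 − (+3) = -2, so this is a reduction at C2.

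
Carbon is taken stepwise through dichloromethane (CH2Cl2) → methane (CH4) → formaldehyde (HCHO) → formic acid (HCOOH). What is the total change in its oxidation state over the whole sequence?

+2

Carbon oxidation states along the series — dichloromethane: 0, methane: -4, formaldehyde: 0, formic acid: +2.
Net change = +2 − (0) = +2.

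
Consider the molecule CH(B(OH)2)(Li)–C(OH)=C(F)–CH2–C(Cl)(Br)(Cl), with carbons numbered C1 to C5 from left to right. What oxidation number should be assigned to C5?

+3

Bonds to more-electronegative neighbours contribute +1 each, bonds to H or metals contribute −1 each, and C–C bonds contribute 0.
C5 has one bond to C (0), one bond to Cl (+1), one bond to Br (+1), one bond to Cl (+1).
Oxidation state = 0 + 1 + 1 + 1 = +3.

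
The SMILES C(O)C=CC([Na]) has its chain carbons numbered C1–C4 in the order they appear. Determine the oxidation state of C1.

Each bond to a more electronegative atom (O, N, halogen) counts +1, each bond to a less electronegative atom (H, metal, B, Si) counts −1, and each C–C bond counts 0.
C1 has one bond to C (0), one bond to H (-1), one bond to O (+1), one bond to H (-1).
Oxidation state = 0 − 1 + 1 − 1 = -1.

-1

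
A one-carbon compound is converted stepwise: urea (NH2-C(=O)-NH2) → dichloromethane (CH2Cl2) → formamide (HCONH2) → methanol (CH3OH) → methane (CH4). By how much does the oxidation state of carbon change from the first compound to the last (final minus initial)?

-8

Carbon oxidation states along the series — urea: +4, dichloromethane: 0, formamide: +2, methanol: -2, methane: -4.
Net change = -4 − (+4) = -8.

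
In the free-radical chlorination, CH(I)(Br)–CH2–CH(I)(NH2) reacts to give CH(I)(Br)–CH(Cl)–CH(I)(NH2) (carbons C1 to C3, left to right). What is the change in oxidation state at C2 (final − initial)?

Before: C2 has 2 bonds to C, 2 bonds to H → oxidation state -2.
After: C2 has 2 bonds to C, 1 bond to H, 1 bond to Cl → oxidation state 0.
Δ = 0 − (-2) = +2, so this is an oxidation at C2.

+2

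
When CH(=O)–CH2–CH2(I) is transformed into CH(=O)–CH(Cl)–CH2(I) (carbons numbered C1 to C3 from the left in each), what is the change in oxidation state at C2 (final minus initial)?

Before: C2 has 2 bonds to C, 2 bonds to H → oxidation state -2.
After: C2 has 2 bonds to C, 1 bond to H, 1 bond to Cl → oxidation state 0.
Δ = 0 − (-2) = +2, so this is an oxidation at C2.

+2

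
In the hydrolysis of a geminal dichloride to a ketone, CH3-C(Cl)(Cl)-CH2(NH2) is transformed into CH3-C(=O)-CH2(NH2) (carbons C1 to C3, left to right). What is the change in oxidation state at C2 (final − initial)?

0

Before: C2 has 2 bonds to C, 2 bonds to Cl → oxidation state +2.
After: C2 has 2 bonds to C, 2 bonds to O → oxidation state +2.
Δ = +2 − (+2) = 0, so no net redox change at C2.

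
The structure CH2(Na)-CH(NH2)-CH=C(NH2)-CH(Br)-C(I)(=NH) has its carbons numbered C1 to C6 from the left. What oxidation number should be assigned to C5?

C5 has one bond to C (0), one bond to C (0), one bond to H (-1), one bond to Br (+1).
Oxidation state = 0 + 0 − 1 + 1 = 0.

0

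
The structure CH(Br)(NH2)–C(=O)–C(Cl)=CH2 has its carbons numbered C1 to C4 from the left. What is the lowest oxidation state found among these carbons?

Assign +1 per bond to O/N/halogen, −1 per bond to H or an electropositive element, and 0 per bond to carbon. Tallying each carbon:
C1: 1C, 1H, 1N, 1Br → 0 − 1 + 1 + 1 = +1
C2: 2C, 2O → 0 + 2 = +2
C3: 3C, 1Cl → 0 + 1 = +1
C4: 2C, 2H → 0 − 2 = -2
The lowest value is -2.

-2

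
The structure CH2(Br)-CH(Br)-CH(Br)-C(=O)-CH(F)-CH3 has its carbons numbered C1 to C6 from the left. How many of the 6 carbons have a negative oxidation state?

Each bond to a more electronegative atom (O, N, halogen) counts +1, each bond to a less electronegative atom (H, metal, B, Si) counts −1, and each C–C bond counts 0. Tallying each carbon:
C1: 1C, 2H, 1Br → 0 − 2 + 1 = -1
C2: 2C, 1H, 1Br → 0 − 1 + 1 = 0
C3: 2C, 1H, 1Br → 0 − 1 + 1 = 0
C4: 2C, 2O → 0 + 2 = +2
C5: 2C, 1H, 1F → 0 − 1 + 1 = 0
C6: 1C, 3H → 0 − 3 = -3
2 carbons (C1, C6) meet the condition.

2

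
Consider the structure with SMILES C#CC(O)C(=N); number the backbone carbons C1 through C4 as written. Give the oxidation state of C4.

+1

C4 has one bond to C (0), one bond to H (-1), a double bond to N (2×+1 = +2).
Oxidation state = 0 − 1 + 2 = +1.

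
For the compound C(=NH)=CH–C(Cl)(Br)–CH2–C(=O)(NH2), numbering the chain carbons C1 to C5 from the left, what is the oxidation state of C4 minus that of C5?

C4: 2C, 2H → 0 − 2 = -2
C5: 1C, 2O, 1N → 0 + 2 + 1 = +3
Difference: -2 − (+3) = -5.

-5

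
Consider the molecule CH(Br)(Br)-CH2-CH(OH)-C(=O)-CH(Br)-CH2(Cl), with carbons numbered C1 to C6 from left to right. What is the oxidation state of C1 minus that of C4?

-1

C1: 1C, 1H, 2Br → 0 − 1 + 2 = +1
C4: 2C, 2O → 0 + 2 = +2
Difference: +1 − (+2) = -1.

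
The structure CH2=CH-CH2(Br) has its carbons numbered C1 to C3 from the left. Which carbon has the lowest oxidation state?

C1

Tallying each carbon's bonds:
C1: 2C, 2H → 0 − 2 = -2
C2: 3C, 1H → 0 − 1 = -1
C3: 1C, 2H, 1Br → 0 − 2 + 1 = -1
The most reduced carbon is C1 at -2.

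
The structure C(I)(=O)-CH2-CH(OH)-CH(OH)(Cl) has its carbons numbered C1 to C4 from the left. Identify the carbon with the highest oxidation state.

C1

Tallying each carbon's bonds:
C1: 1C, 2O, 1I → 0 + 2 + 1 = +3
C2: 2C, 2H → 0 − 2 = -2
C3: 2C, 1H, 1O → 0 − 1 + 1 = 0
C4: 1C, 1H, 1O, 1Cl → 0 − 1 + 1 + 1 = +1
The most oxidised carbon is C1 at +3.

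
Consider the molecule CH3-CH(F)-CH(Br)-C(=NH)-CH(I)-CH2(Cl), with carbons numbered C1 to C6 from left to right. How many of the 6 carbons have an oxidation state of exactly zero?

Assign +1 per bond to O/N/halogen, −1 per bond to H or an electropositive element, and 0 per bond to carbon. Tallying each carbon:
C1: 1C, 3H → 0 − 3 = -3
C2: 2C, 1H, 1F → 0 − 1 + 1 = 0
C3: 2C, 1H, 1Br → 0 − 1 + 1 = 0
C4: 2C, 2N → 0 + 2 = +2
C5: 2C, 1H, 1I → 0 − 1 + 1 = 0
C6: 1C, 2H, 1Cl → 0 − 2 + 1 = -1
3 carbons (C2, C3, C5) meet the condition.

3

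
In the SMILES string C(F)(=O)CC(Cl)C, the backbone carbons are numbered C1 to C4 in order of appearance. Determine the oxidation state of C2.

-2

C2 has one bond to C (0), one bond to C (0), one bond to H (-1), one bond to H (-1).
Oxidation state = 0 + 0 − 1 − 1 = -2.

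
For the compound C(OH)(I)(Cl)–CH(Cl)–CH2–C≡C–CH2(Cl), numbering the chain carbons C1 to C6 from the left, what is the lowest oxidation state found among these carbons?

-2

Bonds to more-electronegative neighbours contribute +1 each, bonds to H or metals contribute −1 each, and C–C bonds contribute 0. Tallying each carbon:
C1: 1C, 1O, 1Cl, 1I → 0 + 1 + 1 + 1 = +3
C2: 2C, 1H, 1Cl → 0 − 1 + 1 = 0
C3: 2C, 2H → 0 − 2 = -2
C4: 4C → 0 = 0
C5: 4C → 0 = 0
C6: 1C, 2H, 1Cl → 0 − 2 + 1 = -1
The lowest value is -2.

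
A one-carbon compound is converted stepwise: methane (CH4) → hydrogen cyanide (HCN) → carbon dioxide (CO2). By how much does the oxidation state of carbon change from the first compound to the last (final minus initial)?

Carbon oxidation states along the series — methane: -4, hydrogen cyanide: +2, carbon dioxide: +4.
Net change = +4 − (-4) = +8.

+8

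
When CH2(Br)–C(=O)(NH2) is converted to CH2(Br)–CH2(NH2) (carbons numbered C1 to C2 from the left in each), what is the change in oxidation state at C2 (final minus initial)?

-4

Before: C2 has 1 bond to C, 2 bonds to O, 1 bond to N → oxidation state +3.
After: C2 has 1 bond to C, 2 bonds to H, 1 bond to N → oxidation state -1.
Δ = -1 − (+3) = -4, so this is a reduction at C2.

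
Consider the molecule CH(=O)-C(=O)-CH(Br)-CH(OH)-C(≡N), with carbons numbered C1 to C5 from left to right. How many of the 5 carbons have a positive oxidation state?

3

Tallying each carbon's bonds:
C1: 1C, 1H, 2O → 0 − 1 + 2 = +1
C2: 2C, 2O → 0 + 2 = +2
C3: 2C, 1H, 1Br → 0 − 1 + 1 = 0
C4: 2C, 1H, 1O → 0 − 1 + 1 = 0
C5: 1C, 3N → 0 + 3 = +3
3 carbons (C1, C2, C5) meet the condition.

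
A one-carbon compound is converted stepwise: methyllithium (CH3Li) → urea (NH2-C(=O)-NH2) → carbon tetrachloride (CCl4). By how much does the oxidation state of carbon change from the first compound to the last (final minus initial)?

Carbon oxidation states along the series — methyllithium: -4, urea: +4, carbon tetrachloride: +4.
Net change = +4 − (-4) = +8.

+8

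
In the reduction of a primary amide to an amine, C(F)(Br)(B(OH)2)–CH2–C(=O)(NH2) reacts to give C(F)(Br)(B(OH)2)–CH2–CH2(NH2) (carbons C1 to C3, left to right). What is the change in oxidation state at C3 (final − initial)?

Before: C3 has 1 bond to C, 2 bonds to O, 1 bond to N → oxidation state +3.
After: C3 has 1 bond to C, 2 bonds to H, 1 bond to N → oxidation state -1.
Δ = -1 − (+3) = -4, so this is a reduction at C3.

-4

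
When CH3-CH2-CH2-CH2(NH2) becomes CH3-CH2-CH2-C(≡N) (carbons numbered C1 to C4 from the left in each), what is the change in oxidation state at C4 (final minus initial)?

+4

Before: C4 has 1 bond to C, 2 bonds to H, 1 bond to N → oxidation state -1.
After: C4 has 1 bond to C, 3 bonds to N → oxidation state +3.
Δ = +3 − (-1) = +4, so this is an oxidation at C4.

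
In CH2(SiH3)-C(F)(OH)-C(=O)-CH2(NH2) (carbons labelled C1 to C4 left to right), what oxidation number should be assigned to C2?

C2 has one bond to C (0), one bond to C (0), one bond to F (+1), one bond to O (+1).
Oxidation state = 0 + 0 + 1 + 1 = +2.

+2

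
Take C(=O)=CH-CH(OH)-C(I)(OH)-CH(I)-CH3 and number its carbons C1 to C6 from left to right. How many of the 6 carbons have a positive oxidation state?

2

Each bond to a more electronegative atom (O, N, halogen) counts +1, each bond to a less electronegative atom (H, metal, B, Si) counts −1, and each C–C bond counts 0. Tallying each carbon:
C1: 2C, 2O → 0 + 2 = +2
C2: 3C, 1H → 0 − 1 = -1
C3: 2C, 1H, 1O → 0 − 1 + 1 = 0
C4: 2C, 1O, 1I → 0 + 1 + 1 = +2
C5: 2C, 1H, 1I → 0 − 1 + 1 = 0
C6: 1C, 3H → 0 − 3 = -3
2 carbons (C1, C4) meet the condition.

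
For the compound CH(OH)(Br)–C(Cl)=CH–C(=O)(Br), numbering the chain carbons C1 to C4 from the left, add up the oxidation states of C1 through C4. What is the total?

Assign +1 per bond to O/N/halogen, −1 per bond to H or an electropositive element, and 0 per bond to carbon. Tallying each carbon:
C1: 1C, 1H, 1O, 1Br → 0 − 1 + 1 + 1 = +1
C2: 3C, 1Cl → 0 + 1 = +1
C3: 3C, 1H → 0 − 1 = -1
C4: 1C, 2O, 1Br → 0 + 2 + 1 = +3
Sum = +1 + 1 − 1 + 3 = +4.

+4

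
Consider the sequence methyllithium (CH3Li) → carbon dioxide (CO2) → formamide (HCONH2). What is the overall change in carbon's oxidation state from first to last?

+6

Carbon oxidation states along the series — methyllithium: -4, carbon dioxide: +4, formamide: +2.
Net change = +2 − (-4) = +6.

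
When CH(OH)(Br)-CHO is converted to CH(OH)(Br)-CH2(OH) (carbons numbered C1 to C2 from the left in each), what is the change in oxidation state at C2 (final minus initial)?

-2

Before: C2 has 1 bond to C, 1 bond to H, 2 bonds to O → oxidation state +1.
After: C2 has 1 bond to C, 2 bonds to H, 1 bond to O → oxidation state -1.
Δ = -1 − (+1) = -2, so this is a reduction at C2.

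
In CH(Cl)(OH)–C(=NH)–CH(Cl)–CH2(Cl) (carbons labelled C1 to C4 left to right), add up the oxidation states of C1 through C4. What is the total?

+2

Each bond to a more electronegative atom (O, N, halogen) counts +1, each bond to a less electronegative atom (H, metal, B, Si) counts −1, and each C–C bond counts 0. Tallying each carbon:
C1: 1C, 1H, 1O, 1Cl → 0 − 1 + 1 + 1 = +1
C2: 2C, 2N → 0 + 2 = +2
C3: 2C, 1H, 1Cl → 0 − 1 + 1 = 0
C4: 1C, 2H, 1Cl → 0 − 2 + 1 = -1
Sum = +1 + 2 + 0 − 1 = +2.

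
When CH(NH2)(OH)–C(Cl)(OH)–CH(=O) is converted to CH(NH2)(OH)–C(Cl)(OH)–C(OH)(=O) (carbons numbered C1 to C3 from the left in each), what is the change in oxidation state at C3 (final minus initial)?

Before: C3 has 1 bond to C, 1 bond to H, 2 bonds to O → oxidation state +1.
After: C3 has 1 bond to C, 3 bonds to O → oxidation state +3.
Δ = +3 − (+1) = +2, so this is an oxidation at C3.

+2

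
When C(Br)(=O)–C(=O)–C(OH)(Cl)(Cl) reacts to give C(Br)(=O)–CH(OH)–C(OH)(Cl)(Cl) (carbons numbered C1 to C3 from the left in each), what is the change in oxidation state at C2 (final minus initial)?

Before: C2 has 2 bonds to C, 2 bonds to O → oxidation state +2.
After: C2 has 2 bonds to C, 1 bond to H, 1 bond to O → oxidation state 0.
Δ = 0 − (+2) = -2, so this is a reduction at C2.

-2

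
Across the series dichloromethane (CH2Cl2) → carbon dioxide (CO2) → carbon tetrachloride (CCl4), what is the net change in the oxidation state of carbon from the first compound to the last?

Carbon oxidation states along the series — dichloromethane: 0, carbon dioxide: +4, carbon tetrachloride: +4.
Net change = +4 − (0) = +4.

+4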